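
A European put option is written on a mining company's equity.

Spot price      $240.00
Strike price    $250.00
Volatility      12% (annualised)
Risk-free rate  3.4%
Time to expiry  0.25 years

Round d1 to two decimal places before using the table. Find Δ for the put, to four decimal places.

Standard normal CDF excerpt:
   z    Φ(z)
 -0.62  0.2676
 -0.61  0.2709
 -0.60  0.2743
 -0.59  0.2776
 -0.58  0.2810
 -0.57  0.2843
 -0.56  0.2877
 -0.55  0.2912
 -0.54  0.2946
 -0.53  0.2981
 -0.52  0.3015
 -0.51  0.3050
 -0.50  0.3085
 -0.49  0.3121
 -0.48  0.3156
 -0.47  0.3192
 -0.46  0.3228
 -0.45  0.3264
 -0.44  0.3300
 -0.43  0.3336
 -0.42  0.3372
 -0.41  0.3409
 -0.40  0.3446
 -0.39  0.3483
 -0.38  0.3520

T = 0.25;  σ√T = 0.0600
d₁ = [ln(240/250) + (0.034 + ½·0.12²)·0.25] / (σ√T) = (-0.0408 + 0.0103) / 0.0600 = -0.5087 → -0.51
N(d₁) = N(-0.51) = 0.3050
Δ_put = N(d₁) − 1 = 0.3050 − 1 = -0.6950

-0.6950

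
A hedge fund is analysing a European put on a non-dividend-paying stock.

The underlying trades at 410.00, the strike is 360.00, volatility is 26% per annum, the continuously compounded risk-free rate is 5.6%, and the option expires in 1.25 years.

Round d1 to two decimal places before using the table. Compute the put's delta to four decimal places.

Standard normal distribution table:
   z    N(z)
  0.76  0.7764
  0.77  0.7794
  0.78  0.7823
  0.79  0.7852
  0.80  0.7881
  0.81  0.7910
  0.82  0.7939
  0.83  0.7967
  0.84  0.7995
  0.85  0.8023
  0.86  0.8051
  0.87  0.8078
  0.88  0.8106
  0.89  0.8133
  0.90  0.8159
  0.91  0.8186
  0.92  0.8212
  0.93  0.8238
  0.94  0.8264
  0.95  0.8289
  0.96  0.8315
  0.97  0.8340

-0.2033

T = 1.25;  σ√T = 0.2907
d₁ = [ln(410/360) + (0.056 + ½·0.26²)·1.25] / (σ√T) = (0.1301 + 0.1123) / 0.2907 = 0.8335 ≈ 0.83
N(d₁) = N(0.83) = 0.7967
Δ_put = N(d₁) − 1 = 0.7967 − 1 = -0.2033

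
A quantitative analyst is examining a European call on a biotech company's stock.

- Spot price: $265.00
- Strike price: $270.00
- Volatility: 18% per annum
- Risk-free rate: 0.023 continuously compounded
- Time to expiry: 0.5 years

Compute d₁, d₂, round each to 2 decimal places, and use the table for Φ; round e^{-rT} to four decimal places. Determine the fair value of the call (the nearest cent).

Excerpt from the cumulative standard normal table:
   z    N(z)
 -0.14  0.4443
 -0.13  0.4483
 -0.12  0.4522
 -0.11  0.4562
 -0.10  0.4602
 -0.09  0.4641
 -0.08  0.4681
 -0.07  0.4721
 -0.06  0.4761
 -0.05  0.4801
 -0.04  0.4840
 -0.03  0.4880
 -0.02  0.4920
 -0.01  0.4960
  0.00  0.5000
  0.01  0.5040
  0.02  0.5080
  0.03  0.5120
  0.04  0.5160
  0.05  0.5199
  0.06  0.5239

$12.86

σ√T = 0.18 × 0.7071 = 0.1273
ln(S/K) + (r + σ²/2)T = ln(265/270) + (0.023 + 0.18²/2)·0.5 = -0.0187 + 0.0196 = 0.0009
d₁ = 0.0009 / 0.1273 = 0.0071 → 0.01
d₂ = d₁ − σ√T = 0.0071 − 0.1273 = -0.1201 → -0.12
exp(−rT) = exp(−0.023·0.5) = 0.9886
N(d₁) = N(0.01) = 0.5040;  N(d₂) = N(-0.12) = 0.4522
C = 265·0.5040 − 270·0.9886·0.4522 = 133.5600 − 120.7021 = 12.8579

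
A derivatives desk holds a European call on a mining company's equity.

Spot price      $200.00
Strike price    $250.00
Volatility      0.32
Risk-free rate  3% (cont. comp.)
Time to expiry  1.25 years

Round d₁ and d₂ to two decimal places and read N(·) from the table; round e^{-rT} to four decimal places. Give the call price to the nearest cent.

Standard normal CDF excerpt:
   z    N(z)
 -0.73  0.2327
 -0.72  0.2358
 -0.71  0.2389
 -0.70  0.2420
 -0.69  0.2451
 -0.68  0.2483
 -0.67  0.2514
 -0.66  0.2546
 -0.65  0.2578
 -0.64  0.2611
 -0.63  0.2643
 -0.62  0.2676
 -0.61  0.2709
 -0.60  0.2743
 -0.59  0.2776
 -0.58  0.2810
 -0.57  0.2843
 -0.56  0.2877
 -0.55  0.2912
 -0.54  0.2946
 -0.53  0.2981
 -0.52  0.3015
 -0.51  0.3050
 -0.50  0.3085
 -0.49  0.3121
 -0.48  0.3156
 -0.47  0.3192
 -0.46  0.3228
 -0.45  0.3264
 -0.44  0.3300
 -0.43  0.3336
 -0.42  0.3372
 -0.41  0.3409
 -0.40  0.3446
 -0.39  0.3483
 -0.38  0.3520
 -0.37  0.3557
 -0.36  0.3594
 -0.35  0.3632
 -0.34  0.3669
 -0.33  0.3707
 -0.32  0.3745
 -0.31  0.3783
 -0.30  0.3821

T = 1.25;  σ√T = 0.3578
d₁ = [ln(200/250) + (0.03 + 0.32²/2)·1.25] / 0.3578 = [-0.2231 + 0.1015] / 0.3578 = -0.3400 ≈ -0.34
d₂ = d₁ − σ√T = -0.3400 − 0.3578 = -0.6978 ≈ -0.70
e^(−rT) = e^(−0.03·1.25) = 0.9632
C = 200·N(-0.34) − 250·0.9632·N(-0.70) = 200·0.3669 − 250·0.9632·0.2420 = 73.3800 − 58.2736 = 15.1064

$15.11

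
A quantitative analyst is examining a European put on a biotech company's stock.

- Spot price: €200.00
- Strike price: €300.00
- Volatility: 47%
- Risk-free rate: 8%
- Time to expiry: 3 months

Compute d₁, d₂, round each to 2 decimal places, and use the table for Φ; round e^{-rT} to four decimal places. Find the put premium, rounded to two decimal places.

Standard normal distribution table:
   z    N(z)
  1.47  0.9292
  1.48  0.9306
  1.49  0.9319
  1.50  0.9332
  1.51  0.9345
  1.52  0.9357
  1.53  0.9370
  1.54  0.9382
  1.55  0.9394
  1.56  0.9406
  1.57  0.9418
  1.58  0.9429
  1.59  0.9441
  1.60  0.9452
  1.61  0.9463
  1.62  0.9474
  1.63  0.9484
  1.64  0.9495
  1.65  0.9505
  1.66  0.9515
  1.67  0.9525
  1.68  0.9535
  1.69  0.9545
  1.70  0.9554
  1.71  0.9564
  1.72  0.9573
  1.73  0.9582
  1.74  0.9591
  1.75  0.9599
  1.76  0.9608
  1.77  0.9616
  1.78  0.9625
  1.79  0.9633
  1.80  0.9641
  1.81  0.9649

€95.39

σ√T = 0.47 × 0.5000 = 0.2350
ln(S/K) + (r + σ²/2)T = ln(200/300) + (0.08 + 0.47²/2)·0.25 = -0.4055 + 0.0476 = -0.3579
d₁ = -0.3579 / 0.2350 = -1.5228 which rounds to -1.52
d₂ = d₁ − σ√T = -1.5228 − 0.2350 = -1.7578 which rounds to -1.76
exp(−rT) = exp(−0.08·0.25) = 0.9802
N(−d₂) = N(1.76) = 0.9608;  N(−d₁) = N(1.52) = 0.9357
P = 300·0.9802·0.9608 − 200·0.9357 = 282.5328 − 187.1400 = 95.3928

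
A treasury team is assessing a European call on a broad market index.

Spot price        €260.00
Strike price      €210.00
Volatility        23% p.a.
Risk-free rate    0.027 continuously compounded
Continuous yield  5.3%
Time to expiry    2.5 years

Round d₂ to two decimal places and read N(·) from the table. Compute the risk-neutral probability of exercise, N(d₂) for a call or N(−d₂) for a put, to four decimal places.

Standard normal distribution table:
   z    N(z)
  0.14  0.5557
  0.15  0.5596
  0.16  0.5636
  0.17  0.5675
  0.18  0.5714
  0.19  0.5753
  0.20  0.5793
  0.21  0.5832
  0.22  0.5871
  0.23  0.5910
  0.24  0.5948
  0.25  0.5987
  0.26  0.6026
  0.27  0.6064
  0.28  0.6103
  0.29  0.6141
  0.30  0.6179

σ√T = 0.23 × 1.5811 = 0.3637
d₁ = [ln(260/210) + (0.027 − 0.053 + 0.23²/2)·2.5] / 0.3637 = [0.2136 + 0.0011] / 0.3637 = 0.5904 which rounds to 0.59
d₂ = d₁ − σ√T = 0.5904 − 0.3637 = 0.2267 which rounds to 0.23
Risk-neutral Pr[S_T > K] = N(d₂) = N(0.23) = 0.5910

0.5910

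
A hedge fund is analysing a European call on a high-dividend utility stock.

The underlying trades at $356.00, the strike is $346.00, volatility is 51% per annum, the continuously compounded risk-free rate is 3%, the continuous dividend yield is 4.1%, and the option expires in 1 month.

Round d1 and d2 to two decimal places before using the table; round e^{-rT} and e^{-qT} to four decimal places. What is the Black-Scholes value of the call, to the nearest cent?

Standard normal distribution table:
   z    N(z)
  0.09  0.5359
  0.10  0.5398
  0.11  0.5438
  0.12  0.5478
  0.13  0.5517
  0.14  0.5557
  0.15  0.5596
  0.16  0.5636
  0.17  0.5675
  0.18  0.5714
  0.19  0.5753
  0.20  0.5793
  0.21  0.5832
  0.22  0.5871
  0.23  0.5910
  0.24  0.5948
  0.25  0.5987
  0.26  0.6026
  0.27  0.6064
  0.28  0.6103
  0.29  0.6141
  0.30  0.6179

σ√T = 0.51 × 0.2887 = 0.1472
d₁ = [ln(356/346) + (0.03 − 0.041 + 0.51²/2)·0.08333] / 0.1472 = [0.0285 + 0.0099] / 0.1472 = 0.2609 → 0.26
d₂ = d₁ − σ√T = 0.2609 − 0.1472 = 0.1137 → 0.11
e^(−qT) = e^(−0.041·0.08333) = 0.9966;  e^(−rT) = e^(−0.03·0.08333) = 0.9975
N(d₁) = N(0.26) = 0.6026;  N(d₂) = N(0.11) = 0.5438
C = 356·0.9966·0.6026 − 346·0.9975·0.5438 = 213.7962 − 187.6844 = 26.1118

$26.11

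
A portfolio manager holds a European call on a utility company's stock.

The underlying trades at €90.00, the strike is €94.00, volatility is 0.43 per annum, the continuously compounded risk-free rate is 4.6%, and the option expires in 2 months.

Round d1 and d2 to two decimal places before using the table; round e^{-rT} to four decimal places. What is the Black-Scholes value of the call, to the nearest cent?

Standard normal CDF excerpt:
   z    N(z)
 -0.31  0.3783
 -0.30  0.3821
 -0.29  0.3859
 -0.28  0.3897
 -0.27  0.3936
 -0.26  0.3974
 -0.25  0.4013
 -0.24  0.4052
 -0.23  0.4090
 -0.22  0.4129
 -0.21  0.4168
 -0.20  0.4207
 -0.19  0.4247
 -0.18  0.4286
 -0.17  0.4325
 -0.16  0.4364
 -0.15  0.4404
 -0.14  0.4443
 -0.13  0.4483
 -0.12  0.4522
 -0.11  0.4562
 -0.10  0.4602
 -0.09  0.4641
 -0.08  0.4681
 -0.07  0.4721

€4.70

σ√T = 0.43·√0.1667 = 0.1755
d₁ = [ln(90/94) + (0.046 + ½·0.43²)·0.1667] / (σ√T) = (-0.0435 + 0.0231) / 0.1755 = -0.1163 ⇒ -0.12
d₂ = -0.1163 − 0.1755 = -0.2918 ⇒ -0.29
exp(−rT) = exp(−0.046·0.1667) = 0.9924
C = 90·N(-0.12) − 94·0.9924·N(-0.29) = 90·0.4522 − 94·0.9924·0.3859 = 40.6980 − 35.9989 = 4.6991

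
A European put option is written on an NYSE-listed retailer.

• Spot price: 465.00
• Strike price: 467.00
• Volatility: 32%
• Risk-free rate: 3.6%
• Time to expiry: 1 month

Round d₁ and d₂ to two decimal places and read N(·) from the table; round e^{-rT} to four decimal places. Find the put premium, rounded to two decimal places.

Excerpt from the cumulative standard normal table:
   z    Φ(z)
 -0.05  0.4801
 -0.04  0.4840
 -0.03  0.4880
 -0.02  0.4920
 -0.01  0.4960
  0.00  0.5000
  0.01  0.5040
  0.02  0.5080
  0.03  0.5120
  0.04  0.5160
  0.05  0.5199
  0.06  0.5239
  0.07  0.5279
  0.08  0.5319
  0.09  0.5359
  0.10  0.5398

17.01

σ√T = 0.32·√0.08333 = 0.0924
d₁ = [ln(465/467) + (0.036 + 0.32²/2)·0.08333] / 0.0924 = [-0.0043 + 0.0073] / 0.0924 = 0.0322 → 0.03
d₂ = d₁ − σ√T = 0.0322 − 0.0924 = -0.0602 → -0.06
e^(−rT) = e^(−0.036·0.08333) = 0.9970
N(−d₂) = N(0.06) = 0.5239;  N(−d₁) = N(-0.03) = 0.4880
P = 467·0.9970·0.5239 − 465·0.4880 = 243.9273 − 226.9200 = 17.0073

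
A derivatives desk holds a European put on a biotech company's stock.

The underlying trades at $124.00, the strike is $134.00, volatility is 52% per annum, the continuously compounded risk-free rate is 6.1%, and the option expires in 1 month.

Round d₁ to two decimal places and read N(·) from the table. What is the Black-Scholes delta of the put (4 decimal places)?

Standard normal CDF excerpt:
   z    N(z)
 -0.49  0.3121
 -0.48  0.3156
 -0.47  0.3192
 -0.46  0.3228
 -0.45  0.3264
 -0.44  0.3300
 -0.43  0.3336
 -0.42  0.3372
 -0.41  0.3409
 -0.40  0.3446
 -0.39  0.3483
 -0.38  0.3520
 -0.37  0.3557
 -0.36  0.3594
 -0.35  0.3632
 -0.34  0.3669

-0.6591

σ√T = 0.52 × 0.2887 = 0.1501
ln(S/K) + (r + σ²/2)T = ln(124/134) + (0.061 + 0.52²/2)·0.08333 = -0.0776 + 0.0163 = -0.0612
d₁ = -0.0612 / 0.1501 = -0.4078 ⇒ -0.41
N(d₁) = N(-0.41) = 0.3409
Δ_put = N(d₁) − 1 = 0.3409 − 1 = -0.6591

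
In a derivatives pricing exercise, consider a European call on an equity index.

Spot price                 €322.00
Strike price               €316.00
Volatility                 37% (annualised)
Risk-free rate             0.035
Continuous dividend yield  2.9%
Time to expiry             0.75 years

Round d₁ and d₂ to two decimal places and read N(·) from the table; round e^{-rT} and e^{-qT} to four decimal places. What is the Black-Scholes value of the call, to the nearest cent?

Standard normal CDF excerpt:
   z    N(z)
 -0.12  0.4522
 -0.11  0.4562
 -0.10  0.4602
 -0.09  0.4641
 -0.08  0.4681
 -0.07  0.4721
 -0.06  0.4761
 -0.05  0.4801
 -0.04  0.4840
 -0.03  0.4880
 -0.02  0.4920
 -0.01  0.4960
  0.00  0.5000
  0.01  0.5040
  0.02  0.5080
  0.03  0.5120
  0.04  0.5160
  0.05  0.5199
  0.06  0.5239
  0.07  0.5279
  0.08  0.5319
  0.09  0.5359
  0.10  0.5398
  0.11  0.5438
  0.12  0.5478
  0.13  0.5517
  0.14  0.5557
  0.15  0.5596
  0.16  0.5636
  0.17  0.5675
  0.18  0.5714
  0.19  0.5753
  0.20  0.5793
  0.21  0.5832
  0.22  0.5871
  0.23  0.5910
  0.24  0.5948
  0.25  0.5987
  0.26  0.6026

€43.35

σ√T = 0.37 × 0.8660 = 0.3204
ln(S/K) + (r − q + σ²/2)T = ln(322/316) + (0.035 − 0.029 + 0.37²/2)·0.75 = 0.0188 + 0.0558 = 0.0746
d₁ = 0.0746 / 0.3204 = 0.2330 ≈ 0.23
d₂ = d₁ − σ√T = 0.2330 − 0.3204 = -0.0875 ≈ -0.09
e^(−qT) = e^(−0.029·0.75) = 0.9785;  e^(−rT) = e^(−0.035·0.75) = 0.9741
N(d₁) = N(0.23) = 0.5910;  N(d₂) = N(-0.09) = 0.4641
C = 322·0.9785·0.5910 − 316·0.9741·0.4641 = 186.2105 − 142.8572 = 43.3533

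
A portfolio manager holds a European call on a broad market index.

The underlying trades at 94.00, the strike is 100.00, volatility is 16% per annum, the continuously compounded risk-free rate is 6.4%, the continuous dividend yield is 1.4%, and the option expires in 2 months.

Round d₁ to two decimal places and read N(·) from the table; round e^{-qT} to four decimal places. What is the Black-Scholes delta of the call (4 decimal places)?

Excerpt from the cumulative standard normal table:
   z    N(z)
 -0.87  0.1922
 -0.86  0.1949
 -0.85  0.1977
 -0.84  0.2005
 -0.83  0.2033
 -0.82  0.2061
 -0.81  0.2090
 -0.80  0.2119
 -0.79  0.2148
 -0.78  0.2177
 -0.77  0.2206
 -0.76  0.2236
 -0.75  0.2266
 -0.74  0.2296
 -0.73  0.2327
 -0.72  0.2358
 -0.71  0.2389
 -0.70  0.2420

0.2143

σ√T = 0.16·√0.1667 = 0.0653
d₁ = [ln(94/100) + (0.064 − 0.014 + ½·0.16²)·0.1667] / (σ√T) = (-0.0619 + 0.0105) / 0.0653 = -0.7870 ≈ -0.79
N(d₁) = N(-0.79) = 0.2148
Δ_call = e^(−qT)·N(d₁) = 0.9977·0.2148 = 0.2143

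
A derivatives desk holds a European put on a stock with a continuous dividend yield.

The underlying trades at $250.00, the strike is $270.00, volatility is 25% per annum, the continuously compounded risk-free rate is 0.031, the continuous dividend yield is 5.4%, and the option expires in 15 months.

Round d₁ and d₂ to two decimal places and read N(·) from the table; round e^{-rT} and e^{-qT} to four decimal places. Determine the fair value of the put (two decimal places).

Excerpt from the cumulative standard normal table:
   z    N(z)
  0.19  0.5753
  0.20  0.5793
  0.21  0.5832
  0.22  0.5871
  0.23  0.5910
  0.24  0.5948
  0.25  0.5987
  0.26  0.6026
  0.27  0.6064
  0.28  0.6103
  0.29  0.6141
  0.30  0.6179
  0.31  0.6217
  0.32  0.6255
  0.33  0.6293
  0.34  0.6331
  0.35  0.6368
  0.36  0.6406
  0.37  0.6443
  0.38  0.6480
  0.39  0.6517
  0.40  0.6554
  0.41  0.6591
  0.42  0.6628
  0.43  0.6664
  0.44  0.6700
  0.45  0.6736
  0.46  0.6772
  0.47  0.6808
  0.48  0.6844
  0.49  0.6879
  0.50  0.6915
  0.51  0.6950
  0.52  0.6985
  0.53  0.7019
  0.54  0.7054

T = 1.25;  σ√T = 0.2795
ln(S/K) + (r − q + σ²/2)T = ln(250/270) + (0.031 − 0.054 + 0.25²/2)·1.25 = -0.0770 + 0.0103 = -0.0666
d₁ = -0.0666 / 0.2795 = -0.2384 which rounds to -0.24
d₂ = d₁ − σ√T = -0.2384 − 0.2795 = -0.5180 which rounds to -0.52
e^(−qT) = e^(−0.054·1.25) = 0.9347;  e^(−rT) = e^(−0.031·1.25) = 0.9620
P = 270·0.9620·N(0.52) − 250·0.9347·N(0.24) = 270·0.9620·0.6985 − 250·0.9347·0.5948 = 181.4284 − 138.9899 = 42.4385

$42.44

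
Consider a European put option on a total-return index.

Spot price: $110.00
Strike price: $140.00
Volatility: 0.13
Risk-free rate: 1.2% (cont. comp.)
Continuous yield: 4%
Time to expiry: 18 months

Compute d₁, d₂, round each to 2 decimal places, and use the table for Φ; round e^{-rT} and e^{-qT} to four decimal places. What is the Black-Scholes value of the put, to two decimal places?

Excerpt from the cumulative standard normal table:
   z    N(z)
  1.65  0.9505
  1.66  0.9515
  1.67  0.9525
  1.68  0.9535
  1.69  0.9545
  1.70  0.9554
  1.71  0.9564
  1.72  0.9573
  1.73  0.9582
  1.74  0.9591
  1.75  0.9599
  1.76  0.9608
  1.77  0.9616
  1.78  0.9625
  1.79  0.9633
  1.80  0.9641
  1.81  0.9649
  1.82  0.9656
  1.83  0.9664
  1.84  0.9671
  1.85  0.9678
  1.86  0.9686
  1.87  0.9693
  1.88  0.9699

$34.21

σ√T = 0.13·√1.5 = 0.1592
ln(S/K) + (r − q + σ²/2)T = ln(110/140) + (0.012 − 0.04 + 0.13²/2)·1.5 = -0.2412 − 0.0293 = -0.2705
d₁ = -0.2705 / 0.1592 = -1.6989 → -1.70
d₂ = d₁ − σ√T = -1.6989 − 0.1592 = -1.8581 → -1.86
exp(−qT) = exp(−0.04·1.5) = 0.9418;  exp(−rT) = exp(−0.012·1.5) = 0.9822
N(−d₂) = N(1.86) = 0.9686;  N(−d₁) = N(1.70) = 0.9554
P = 140·0.9822·0.9686 − 110·0.9418·0.9554 = 133.1902 − 98.9775 = 34.2127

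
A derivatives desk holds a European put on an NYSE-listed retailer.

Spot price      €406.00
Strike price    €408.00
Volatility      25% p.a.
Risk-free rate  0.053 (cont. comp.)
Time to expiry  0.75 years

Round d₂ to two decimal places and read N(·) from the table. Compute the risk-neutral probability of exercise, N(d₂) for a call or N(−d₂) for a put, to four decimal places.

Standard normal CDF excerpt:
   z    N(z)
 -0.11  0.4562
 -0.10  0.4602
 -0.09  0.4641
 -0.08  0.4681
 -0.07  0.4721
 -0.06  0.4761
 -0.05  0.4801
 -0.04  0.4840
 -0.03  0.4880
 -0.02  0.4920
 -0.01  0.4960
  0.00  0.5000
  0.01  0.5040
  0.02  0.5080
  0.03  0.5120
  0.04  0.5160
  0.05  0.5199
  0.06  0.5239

σ√T = 0.25 × 0.8660 = 0.2165
d₁ = [ln(406/408) + (0.053 + ½·0.25²)·0.75] / (σ√T) = (-0.0049 + 0.0632) / 0.2165 = 0.2692 → 0.27
d₂ = 0.2692 − 0.2165 = 0.0526 → 0.05
Pr(exercise) under Q = N(−d₂) = N(-0.05) = 0.4801

0.4801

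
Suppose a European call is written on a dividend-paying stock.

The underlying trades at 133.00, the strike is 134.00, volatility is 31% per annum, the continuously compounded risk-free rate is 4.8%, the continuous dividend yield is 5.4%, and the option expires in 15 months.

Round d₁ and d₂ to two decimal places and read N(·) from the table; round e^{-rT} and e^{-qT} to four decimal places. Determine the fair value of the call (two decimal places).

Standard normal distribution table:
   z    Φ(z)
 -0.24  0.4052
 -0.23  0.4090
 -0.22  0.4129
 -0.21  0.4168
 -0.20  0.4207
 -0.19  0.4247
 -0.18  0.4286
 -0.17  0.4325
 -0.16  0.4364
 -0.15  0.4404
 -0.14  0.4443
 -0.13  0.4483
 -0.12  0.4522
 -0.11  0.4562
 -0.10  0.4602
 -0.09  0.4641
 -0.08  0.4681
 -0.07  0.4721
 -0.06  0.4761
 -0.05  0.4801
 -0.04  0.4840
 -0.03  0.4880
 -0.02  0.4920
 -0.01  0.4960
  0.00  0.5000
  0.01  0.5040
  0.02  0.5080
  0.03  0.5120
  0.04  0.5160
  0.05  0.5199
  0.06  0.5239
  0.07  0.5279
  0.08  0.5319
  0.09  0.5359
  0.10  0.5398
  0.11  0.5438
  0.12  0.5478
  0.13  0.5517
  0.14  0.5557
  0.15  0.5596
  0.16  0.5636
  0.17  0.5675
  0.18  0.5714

σ√T = 0.31·√1.25 = 0.3466
d₁ = [ln(133/134) + (0.048 − 0.054 + ½·0.31²)·1.25] / (σ√T) = (-0.0075 + 0.0526) / 0.3466 = 0.1300 ≈ 0.13
d₂ = 0.1300 − 0.3466 = -0.2165 ≈ -0.22
e^(−qT) = e^(−0.054·1.25) = 0.9347;  e^(−rT) = e^(−0.048·1.25) = 0.9418
N(d₁) = N(0.13) = 0.5517;  N(d₂) = N(-0.22) = 0.4129
C = 133·0.9347·0.5517 − 134·0.9418·0.4129 = 68.5846 − 52.1085 = 16.4762

16.48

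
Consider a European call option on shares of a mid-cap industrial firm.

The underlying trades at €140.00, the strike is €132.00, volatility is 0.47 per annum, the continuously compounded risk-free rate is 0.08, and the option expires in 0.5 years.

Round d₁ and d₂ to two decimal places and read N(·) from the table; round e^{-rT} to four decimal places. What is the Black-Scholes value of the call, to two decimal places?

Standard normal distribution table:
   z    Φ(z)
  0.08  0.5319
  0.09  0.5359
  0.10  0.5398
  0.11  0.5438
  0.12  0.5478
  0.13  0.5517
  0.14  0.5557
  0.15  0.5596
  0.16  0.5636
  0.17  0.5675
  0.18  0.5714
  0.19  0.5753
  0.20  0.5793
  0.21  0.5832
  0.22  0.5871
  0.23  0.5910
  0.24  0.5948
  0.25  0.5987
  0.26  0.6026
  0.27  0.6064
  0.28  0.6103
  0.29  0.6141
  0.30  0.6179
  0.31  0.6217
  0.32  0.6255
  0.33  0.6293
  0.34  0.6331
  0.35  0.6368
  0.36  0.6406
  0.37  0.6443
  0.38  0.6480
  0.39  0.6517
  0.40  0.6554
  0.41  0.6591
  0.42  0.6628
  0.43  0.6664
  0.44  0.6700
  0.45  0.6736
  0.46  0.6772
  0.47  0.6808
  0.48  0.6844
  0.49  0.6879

€24.84

σ√T = 0.47·√0.5 = 0.3323
d₁ = [ln(140/132) + (0.08 + ½·0.47²)·0.5] / (σ√T) = (0.0588 + 0.0952) / 0.3323 = 0.4636 ⇒ 0.46
d₂ = 0.4636 − 0.3323 = 0.1312 ⇒ 0.13
exp(−rT) = exp(−0.08·0.5) = 0.9608
N(d₁) = N(0.46) = 0.6772;  N(d₂) = N(0.13) = 0.5517
C = 140·0.6772 − 132·0.9608·0.5517 = 94.8080 − 69.9697 = 24.8383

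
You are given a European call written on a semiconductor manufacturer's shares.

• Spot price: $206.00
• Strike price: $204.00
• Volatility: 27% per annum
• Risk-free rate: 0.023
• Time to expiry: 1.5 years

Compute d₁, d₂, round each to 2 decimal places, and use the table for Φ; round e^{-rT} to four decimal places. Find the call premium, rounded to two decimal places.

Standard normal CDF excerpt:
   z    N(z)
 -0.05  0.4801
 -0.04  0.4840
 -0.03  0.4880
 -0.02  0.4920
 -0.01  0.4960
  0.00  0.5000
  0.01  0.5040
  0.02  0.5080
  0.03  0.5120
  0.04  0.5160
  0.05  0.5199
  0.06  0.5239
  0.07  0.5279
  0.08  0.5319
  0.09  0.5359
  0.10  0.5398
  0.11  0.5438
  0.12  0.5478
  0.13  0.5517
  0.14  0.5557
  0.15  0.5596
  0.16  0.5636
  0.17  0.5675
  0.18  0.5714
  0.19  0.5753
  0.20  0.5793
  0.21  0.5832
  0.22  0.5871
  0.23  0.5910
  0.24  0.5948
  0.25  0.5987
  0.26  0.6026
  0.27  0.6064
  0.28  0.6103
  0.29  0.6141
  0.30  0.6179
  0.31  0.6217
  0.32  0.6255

$31.11

σ√T = 0.27 × 1.2247 = 0.3307
d₁ = [ln(206/204) + (0.023 + ½·0.27²)·1.5] / (σ√T) = (0.0098 + 0.0892) / 0.3307 = 0.2992 which rounds to 0.30
d₂ = 0.2992 − 0.3307 = -0.0315 which rounds to -0.03
exp(−rT) = exp(−0.023·1.5) = 0.9661
N(d₁) = N(0.30) = 0.6179;  N(d₂) = N(-0.03) = 0.4880
C = 206·0.6179 − 204·0.9661·0.4880 = 127.2874 − 96.1772 = 31.1102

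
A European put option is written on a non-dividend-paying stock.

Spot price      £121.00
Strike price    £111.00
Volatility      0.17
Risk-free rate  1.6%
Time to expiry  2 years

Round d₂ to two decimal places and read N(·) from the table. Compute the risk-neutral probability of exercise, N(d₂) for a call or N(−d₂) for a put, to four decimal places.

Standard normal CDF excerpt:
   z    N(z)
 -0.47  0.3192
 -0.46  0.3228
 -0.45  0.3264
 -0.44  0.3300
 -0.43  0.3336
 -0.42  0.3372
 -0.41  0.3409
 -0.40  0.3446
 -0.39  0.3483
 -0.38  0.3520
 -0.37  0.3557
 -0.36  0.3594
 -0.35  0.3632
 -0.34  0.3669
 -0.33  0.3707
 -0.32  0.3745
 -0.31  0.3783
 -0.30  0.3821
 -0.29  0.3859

0.3557

σ√T = 0.17 × 1.4142 = 0.2404
d₁ = [ln(121/111) + (0.016 + 0.17²/2)·2] / 0.2404 = [0.0863 + 0.0609] / 0.2404 = 0.6121 which rounds to 0.61
d₂ = d₁ − σ√T = 0.6121 − 0.2404 = 0.3717 which rounds to 0.37
Risk-neutral Pr[S_T < K] = N(−d₂) = N(-0.37) = 0.3557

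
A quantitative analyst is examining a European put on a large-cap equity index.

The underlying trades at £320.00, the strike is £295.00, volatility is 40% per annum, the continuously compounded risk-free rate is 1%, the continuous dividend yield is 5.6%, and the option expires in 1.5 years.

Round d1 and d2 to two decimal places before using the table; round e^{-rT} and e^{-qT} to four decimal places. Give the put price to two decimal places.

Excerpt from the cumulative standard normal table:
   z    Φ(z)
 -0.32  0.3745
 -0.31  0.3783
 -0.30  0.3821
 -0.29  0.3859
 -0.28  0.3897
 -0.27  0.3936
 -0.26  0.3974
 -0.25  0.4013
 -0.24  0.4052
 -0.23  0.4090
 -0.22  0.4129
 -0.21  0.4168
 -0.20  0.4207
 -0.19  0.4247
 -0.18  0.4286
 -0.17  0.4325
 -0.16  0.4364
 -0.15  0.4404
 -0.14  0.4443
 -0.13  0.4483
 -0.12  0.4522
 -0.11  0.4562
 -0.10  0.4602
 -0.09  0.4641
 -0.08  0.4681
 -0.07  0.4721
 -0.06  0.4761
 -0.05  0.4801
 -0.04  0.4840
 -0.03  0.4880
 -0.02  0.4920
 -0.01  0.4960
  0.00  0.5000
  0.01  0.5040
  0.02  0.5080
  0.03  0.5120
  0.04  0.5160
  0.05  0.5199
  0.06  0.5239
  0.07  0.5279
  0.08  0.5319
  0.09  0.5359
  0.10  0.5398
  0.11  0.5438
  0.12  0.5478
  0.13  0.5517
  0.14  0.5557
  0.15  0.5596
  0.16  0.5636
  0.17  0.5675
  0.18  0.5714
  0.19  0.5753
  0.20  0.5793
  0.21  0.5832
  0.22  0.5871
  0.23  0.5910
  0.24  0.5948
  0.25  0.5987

T = 1.5;  σ√T = 0.4899
d₁ = [ln(320/295) + (0.01 − 0.056 + 0.4²/2)·1.5] / 0.4899 = [0.0813 + 0.0510] / 0.4899 = 0.2701 ≈ 0.27
d₂ = d₁ − σ√T = 0.2701 − 0.4899 = -0.2197 ≈ -0.22
exp(−qT) = exp(−0.056·1.5) = 0.9194;  exp(−rT) = exp(−0.01·1.5) = 0.9851
P = 295·0.9851·N(0.22) − 320·0.9194·N(-0.27) = 295·0.9851·0.5871 − 320·0.9194·0.3936 = 170.6139 − 115.8003 = 54.8136

£54.81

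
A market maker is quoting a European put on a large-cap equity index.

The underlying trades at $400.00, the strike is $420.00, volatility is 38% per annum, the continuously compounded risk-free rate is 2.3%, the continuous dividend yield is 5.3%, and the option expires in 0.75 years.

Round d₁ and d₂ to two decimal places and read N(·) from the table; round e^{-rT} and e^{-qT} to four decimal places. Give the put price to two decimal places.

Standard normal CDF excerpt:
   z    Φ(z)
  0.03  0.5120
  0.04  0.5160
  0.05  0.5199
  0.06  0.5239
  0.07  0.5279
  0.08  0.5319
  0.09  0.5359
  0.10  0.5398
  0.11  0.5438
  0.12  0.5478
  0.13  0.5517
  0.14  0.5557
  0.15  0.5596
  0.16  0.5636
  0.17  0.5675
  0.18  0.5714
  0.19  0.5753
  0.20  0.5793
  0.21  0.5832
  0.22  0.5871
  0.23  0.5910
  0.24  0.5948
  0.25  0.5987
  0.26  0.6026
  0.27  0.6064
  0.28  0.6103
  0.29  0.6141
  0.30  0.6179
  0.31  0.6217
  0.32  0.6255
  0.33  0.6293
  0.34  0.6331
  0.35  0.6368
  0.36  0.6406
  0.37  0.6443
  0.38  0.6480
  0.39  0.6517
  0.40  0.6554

σ√T = 0.38 × 0.8660 = 0.3291
d₁ = [ln(400/420) + (0.023 − 0.053 + 0.38²/2)·0.75] / 0.3291 = [-0.0488 + 0.0316] / 0.3291 = -0.0521 which rounds to -0.05
d₂ = d₁ − σ√T = -0.0521 − 0.3291 = -0.3812 which rounds to -0.38
exp(−qT) = exp(−0.053·0.75) = 0.9610;  exp(−rT) = exp(−0.023·0.75) = 0.9829
N(−d₂) = N(0.38) = 0.6480;  N(−d₁) = N(0.05) = 0.5199
P = 420·0.9829·0.6480 − 400·0.9610·0.5199 = 267.5061 − 199.8496 = 67.6565

$67.66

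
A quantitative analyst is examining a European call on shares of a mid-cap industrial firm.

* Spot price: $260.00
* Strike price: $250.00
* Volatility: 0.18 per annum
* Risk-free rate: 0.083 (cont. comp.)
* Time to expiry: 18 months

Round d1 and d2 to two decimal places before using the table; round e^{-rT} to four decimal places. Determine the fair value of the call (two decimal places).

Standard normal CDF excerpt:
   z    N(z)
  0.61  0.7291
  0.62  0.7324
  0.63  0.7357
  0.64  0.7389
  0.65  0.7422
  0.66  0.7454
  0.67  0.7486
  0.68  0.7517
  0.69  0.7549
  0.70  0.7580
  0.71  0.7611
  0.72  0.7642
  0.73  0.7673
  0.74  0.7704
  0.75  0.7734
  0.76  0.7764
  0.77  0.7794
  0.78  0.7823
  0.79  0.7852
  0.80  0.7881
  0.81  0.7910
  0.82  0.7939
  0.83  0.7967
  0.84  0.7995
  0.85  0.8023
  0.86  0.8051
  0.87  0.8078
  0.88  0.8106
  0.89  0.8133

$46.21

σ√T = 0.18 × 1.2247 = 0.2205
d₁ = [ln(260/250) + (0.083 + 0.18²/2)·1.5] / 0.2205 = [0.0392 + 0.1488] / 0.2205 = 0.8529 → 0.85
d₂ = d₁ − σ√T = 0.8529 − 0.2205 = 0.6324 → 0.63
e^(−rT) = e^(−0.083·1.5) = 0.8829
N(d₁) = N(0.85) = 0.8023;  N(d₂) = N(0.63) = 0.7357
C = 260·0.8023 − 250·0.8829·0.7357 = 208.5980 − 162.3874 = 46.2106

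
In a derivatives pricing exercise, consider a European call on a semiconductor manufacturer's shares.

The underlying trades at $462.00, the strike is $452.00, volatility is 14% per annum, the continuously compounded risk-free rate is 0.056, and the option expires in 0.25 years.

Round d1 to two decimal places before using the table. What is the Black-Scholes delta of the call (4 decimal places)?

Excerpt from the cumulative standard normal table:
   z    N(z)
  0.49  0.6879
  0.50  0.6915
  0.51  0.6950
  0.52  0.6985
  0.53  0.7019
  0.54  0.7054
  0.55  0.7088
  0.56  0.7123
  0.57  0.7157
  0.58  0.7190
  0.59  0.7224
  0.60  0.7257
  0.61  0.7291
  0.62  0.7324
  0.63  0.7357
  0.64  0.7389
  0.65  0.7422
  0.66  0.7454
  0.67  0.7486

0.7088

T = 0.25;  σ√T = 0.0700
ln(S/K) + (r + σ²/2)T = ln(462/452) + (0.056 + 0.14²/2)·0.25 = 0.0219 + 0.0164 = 0.0383
d₁ = 0.0383 / 0.0700 = 0.5476 ≈ 0.55
N(d₁) = N(0.55) = 0.7088
Δ_call = N(d₁) = 0.7088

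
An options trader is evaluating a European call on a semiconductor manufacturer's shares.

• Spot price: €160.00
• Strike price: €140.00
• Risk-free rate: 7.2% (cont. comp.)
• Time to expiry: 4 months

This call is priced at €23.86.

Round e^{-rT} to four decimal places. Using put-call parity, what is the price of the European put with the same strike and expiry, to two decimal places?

e^(−rT) = e^(−0.072·0.3333) = 0.9763
Put-call parity: C − P = S − K·e^(−rT) = 160 − 140·0.9763 = 160 − 136.6820 = 23.3180
P = C − (C − P) = 23.86 − (23.3180) = 0.5420

€0.54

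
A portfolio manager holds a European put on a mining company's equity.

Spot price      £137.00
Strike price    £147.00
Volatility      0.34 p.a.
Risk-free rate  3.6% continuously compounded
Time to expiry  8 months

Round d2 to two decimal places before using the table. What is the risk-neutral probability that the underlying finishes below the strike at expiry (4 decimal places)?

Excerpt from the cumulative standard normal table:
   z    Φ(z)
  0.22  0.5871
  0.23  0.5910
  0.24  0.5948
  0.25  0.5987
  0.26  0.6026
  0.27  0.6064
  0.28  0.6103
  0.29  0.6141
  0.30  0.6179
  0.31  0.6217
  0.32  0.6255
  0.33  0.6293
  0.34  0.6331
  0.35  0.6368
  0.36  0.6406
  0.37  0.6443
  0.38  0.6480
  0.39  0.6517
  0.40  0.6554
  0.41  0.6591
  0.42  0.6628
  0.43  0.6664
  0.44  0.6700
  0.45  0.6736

T = 0.6667;  σ√T = 0.2776
d₁ = [ln(137/147) + (0.036 + ½·0.34²)·0.6667] / (σ√T) = (-0.0705 + 0.0625) / 0.2776 = -0.0285 ≈ -0.03
d₂ = -0.0285 − 0.2776 = -0.3061 ≈ -0.31
Risk-neutral Pr[S_T < K] = N(−d₂) = N(0.31) = 0.6217

0.6217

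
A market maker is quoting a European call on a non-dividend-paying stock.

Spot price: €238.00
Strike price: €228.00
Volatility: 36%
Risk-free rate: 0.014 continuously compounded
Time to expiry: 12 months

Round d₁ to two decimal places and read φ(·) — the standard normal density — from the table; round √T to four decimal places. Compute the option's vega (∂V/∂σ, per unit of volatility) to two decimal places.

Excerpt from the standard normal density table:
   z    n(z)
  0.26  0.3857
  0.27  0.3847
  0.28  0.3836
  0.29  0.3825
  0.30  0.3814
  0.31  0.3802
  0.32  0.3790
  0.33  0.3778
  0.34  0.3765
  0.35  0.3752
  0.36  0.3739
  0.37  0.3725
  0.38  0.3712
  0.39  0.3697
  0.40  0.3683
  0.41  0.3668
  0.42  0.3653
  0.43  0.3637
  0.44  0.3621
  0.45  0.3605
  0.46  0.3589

T = 1;  σ√T = 0.3600
d₁ = [ln(238/228) + (0.014 + 0.36²/2)·1] / 0.3600 = [0.0429 + 0.0788] / 0.3600 = 0.3381 ⇒ 0.34
√T = √1 = 1.0000
φ(d₁) = φ(0.34) = 0.3765
vega = S·φ(d₁)·√T = 238·0.3765·1.0000 = 89.6070

89.61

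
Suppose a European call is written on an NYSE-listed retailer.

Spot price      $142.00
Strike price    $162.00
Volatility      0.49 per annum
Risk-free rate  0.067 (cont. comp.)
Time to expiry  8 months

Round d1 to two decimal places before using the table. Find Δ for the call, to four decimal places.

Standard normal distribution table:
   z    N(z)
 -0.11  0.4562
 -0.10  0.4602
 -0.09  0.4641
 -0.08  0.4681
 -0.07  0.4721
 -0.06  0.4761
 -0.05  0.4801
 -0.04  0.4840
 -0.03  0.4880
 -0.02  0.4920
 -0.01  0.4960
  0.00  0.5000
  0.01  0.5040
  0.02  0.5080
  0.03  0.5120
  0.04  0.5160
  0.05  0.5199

T = 0.6667;  σ√T = 0.4001
ln(S/K) + (r + σ²/2)T = ln(142/162) + (0.067 + 0.49²/2)·0.6667 = -0.1318 + 0.1247 = -0.0071
d₁ = -0.0071 / 0.4001 = -0.0177 → -0.02
N(d₁) = N(-0.02) = 0.4920
Δ_call = N(d₁) = 0.4920

0.4920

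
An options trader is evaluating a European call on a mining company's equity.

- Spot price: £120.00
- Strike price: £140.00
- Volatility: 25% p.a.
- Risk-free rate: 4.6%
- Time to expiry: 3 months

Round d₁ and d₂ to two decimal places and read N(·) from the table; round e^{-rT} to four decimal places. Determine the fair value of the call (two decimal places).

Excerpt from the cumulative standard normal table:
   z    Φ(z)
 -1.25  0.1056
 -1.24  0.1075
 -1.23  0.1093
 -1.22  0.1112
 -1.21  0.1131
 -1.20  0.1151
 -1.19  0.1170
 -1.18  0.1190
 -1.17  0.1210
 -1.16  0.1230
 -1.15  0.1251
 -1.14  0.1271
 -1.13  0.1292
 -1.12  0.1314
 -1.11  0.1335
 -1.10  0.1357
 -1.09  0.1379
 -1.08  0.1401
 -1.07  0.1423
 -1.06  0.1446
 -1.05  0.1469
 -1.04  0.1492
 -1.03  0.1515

T = 0.25;  σ√T = 0.1250
d₁ = [ln(120/140) + (0.046 + 0.25²/2)·0.25] / 0.1250 = [-0.1542 + 0.0193] / 0.1250 = -1.0787 which rounds to -1.08
d₂ = d₁ − σ√T = -1.0787 − 0.1250 = -1.2037 which rounds to -1.20
exp(−rT) = exp(−0.046·0.25) = 0.9886
N(d₁) = N(-1.08) = 0.1401;  N(d₂) = N(-1.20) = 0.1151
C = 120·0.1401 − 140·0.9886·0.1151 = 16.8120 − 15.9303 = 0.8817

£0.88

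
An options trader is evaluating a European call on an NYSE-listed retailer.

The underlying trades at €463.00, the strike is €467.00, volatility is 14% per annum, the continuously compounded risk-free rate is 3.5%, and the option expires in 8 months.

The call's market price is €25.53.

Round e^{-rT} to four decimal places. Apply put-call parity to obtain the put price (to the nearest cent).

€18.74

exp(−rT) = exp(−0.035·0.6667) = 0.9769
Put-call parity: C − P = S − K·e^(−rT) = 463 − 467·0.9769 = 463 − 456.2123 = 6.7877
P = C − (C − P) = 25.53 − (6.7877) = 18.7423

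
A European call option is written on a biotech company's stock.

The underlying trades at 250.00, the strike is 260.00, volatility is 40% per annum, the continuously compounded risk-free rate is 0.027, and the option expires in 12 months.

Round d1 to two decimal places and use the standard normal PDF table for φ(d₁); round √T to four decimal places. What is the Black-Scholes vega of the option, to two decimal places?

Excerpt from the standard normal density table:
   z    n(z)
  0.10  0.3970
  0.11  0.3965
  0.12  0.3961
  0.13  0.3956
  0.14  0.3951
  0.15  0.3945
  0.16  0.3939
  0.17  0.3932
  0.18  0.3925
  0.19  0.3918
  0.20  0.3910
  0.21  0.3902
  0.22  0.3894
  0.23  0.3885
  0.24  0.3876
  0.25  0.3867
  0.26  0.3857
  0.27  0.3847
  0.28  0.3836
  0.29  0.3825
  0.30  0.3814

σ√T = 0.4 × 1.0000 = 0.4000
d₁ = [ln(250/260) + (0.027 + ½·0.4²)·1] / (σ√T) = (-0.0392 + 0.1070) / 0.4000 = 0.1694 ⇒ 0.17
√T = √1 = 1.0000
φ(d₁) = φ(0.17) = 0.3932
vega = S·φ(d₁)·√T = 250·0.3932·1.0000 = 98.3000

98.30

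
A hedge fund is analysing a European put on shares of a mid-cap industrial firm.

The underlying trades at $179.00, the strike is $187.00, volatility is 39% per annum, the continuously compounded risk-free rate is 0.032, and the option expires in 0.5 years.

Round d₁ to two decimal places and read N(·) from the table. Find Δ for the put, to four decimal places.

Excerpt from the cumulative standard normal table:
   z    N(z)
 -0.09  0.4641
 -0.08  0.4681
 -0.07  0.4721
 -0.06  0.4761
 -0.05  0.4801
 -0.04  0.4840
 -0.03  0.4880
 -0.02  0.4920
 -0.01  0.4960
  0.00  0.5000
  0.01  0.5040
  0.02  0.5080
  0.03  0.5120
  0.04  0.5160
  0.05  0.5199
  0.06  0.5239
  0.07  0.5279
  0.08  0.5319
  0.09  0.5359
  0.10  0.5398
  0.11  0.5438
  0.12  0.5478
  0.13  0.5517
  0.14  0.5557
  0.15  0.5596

-0.4840

σ√T = 0.39·√0.5 = 0.2758
ln(S/K) + (r + σ²/2)T = ln(179/187) + (0.032 + 0.39²/2)·0.5 = -0.0437 + 0.0540 = 0.0103
d₁ = 0.0103 / 0.2758 = 0.0374 ⇒ 0.04
N(d₁) = N(0.04) = 0.5160
Δ_put = N(d₁) − 1 = 0.5160 − 1 = -0.4840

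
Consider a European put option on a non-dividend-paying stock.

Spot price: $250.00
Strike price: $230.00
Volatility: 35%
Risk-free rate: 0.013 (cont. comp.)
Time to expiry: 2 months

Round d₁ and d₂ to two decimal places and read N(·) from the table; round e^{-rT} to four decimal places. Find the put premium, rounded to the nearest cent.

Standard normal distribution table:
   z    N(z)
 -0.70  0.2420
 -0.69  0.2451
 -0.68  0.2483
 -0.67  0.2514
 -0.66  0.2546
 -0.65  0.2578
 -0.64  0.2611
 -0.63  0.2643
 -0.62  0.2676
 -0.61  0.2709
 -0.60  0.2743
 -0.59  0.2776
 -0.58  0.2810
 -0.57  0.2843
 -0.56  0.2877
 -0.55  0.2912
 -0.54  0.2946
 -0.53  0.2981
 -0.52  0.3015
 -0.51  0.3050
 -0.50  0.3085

$5.56

σ√T = 0.35 × 0.4082 = 0.1429
d₁ = [ln(250/230) + (0.013 + 0.35²/2)·0.1667] / 0.1429 = [0.0834 + 0.0124] / 0.1429 = 0.6702 → 0.67
d₂ = d₁ − σ√T = 0.6702 − 0.1429 = 0.5273 → 0.53
exp(−rT) = exp(−0.013·0.1667) = 0.9978
N(−d₂) = N(-0.53) = 0.2981;  N(−d₁) = N(-0.67) = 0.2514
P = 230·0.9978·0.2981 − 250·0.2514 = 68.4122 − 62.8500 = 5.5622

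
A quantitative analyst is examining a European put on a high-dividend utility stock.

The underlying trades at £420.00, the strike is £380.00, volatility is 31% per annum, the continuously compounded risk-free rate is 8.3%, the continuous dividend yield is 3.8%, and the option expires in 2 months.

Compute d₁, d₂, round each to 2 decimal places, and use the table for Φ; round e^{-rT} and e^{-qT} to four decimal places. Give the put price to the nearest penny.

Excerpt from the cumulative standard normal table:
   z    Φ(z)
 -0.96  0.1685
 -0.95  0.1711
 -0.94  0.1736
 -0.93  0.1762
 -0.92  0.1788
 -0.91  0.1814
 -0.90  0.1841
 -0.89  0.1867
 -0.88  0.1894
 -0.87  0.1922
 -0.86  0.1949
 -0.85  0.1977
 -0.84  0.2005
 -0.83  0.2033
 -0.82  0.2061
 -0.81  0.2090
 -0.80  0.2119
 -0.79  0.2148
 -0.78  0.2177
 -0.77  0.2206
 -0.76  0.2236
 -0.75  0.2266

£4.80

σ√T = 0.31·√0.1667 = 0.1266
ln(S/K) + (r − q + σ²/2)T = ln(420/380) + (0.083 − 0.038 + 0.31²/2)·0.1667 = 0.1001 + 0.0155 = 0.1156
d₁ = 0.1156 / 0.1266 = 0.9134 ⇒ 0.91
d₂ = d₁ − σ√T = 0.9134 − 0.1266 = 0.7868 ⇒ 0.79
e^(−qT) = e^(−0.038·0.1667) = 0.9937;  e^(−rT) = e^(−0.083·0.1667) = 0.9863
N(−d₂) = N(-0.79) = 0.2148;  N(−d₁) = N(-0.91) = 0.1814
P = 380·0.9863·0.2148 − 420·0.9937·0.1814 = 80.5058 − 75.7080 = 4.7977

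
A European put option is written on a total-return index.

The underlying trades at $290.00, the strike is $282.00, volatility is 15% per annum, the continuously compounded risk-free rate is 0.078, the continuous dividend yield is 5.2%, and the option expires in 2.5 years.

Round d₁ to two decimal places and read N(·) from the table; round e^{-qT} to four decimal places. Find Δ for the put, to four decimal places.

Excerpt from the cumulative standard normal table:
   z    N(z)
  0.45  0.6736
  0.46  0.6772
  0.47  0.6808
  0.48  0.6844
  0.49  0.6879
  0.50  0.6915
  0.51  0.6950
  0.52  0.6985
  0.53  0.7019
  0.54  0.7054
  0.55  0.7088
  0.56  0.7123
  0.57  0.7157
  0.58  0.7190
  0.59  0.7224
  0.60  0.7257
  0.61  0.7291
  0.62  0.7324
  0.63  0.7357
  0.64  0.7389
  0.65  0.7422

σ√T = 0.15 × 1.5811 = 0.2372
ln(S/K) + (r − q + σ²/2)T = ln(290/282) + (0.078 − 0.052 + 0.15²/2)·2.5 = 0.0280 + 0.0931 = 0.1211
d₁ = 0.1211 / 0.2372 = 0.5106 ≈ 0.51
N(d₁) = N(0.51) = 0.6950
Δ_put = exp(−qT)·(N(d₁) − 1) = 0.8781·(0.6950 − 1) = -0.2678

-0.2678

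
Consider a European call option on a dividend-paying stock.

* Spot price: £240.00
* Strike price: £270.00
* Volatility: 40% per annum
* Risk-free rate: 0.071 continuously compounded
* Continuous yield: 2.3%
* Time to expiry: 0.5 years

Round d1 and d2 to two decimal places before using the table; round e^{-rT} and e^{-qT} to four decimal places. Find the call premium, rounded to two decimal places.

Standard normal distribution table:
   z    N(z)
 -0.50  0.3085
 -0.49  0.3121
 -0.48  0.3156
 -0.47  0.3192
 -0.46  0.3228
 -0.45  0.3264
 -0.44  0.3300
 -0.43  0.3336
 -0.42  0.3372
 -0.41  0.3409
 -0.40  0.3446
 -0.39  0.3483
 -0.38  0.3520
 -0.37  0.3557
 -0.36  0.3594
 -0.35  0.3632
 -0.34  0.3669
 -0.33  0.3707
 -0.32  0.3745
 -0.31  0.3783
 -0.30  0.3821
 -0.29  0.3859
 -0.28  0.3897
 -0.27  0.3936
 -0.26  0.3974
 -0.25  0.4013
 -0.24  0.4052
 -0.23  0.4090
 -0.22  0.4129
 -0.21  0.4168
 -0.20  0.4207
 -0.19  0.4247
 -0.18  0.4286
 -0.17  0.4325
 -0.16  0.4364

£17.59

σ√T = 0.4·√0.5 = 0.2828
d₁ = [ln(240/270) + (0.071 − 0.023 + ½·0.4²)·0.5] / (σ√T) = (-0.1178 + 0.0640) / 0.2828 = -0.1902 which rounds to -0.19
d₂ = -0.1902 − 0.2828 = -0.4730 which rounds to -0.47
exp(−qT) = exp(−0.023·0.5) = 0.9886;  exp(−rT) = exp(−0.071·0.5) = 0.9651
C = 240·0.9886·N(-0.19) − 270·0.9651·N(-0.47) = 240·0.9886·0.4247 − 270·0.9651·0.3192 = 100.7660 − 83.1762 = 17.5898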